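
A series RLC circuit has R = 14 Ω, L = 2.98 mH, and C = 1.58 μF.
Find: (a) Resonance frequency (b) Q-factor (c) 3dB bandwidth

Step 1 — Resonance: ω₀ = 1/√(LC) = 1/√(0.00298·1.58e-06) = 1.457e+04 rad/s.
Step 2 — f₀ = ω₀/(2π) = 2319 Hz.
Step 3 — Series Q: Q = ω₀L/R = 1.457e+04·0.00298/14 = 3.102.
Step 4 — Bandwidth: Δω = ω₀/Q = 4698 rad/s; BW = Δω/(2π) = 747.7 Hz.

(a) f₀ = 2319 Hz  (b) Q = 3.102  (c) BW = 747.7 Hz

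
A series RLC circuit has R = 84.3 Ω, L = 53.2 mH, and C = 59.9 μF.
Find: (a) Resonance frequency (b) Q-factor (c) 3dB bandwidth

Step 1 — Resonance condition Im(Z)=0 gives ω₀ = 1/√(LC).
Step 2 — ω₀ = 1/√(0.0532·5.99e-05) = 560.2 rad/s.
Step 3 — f₀ = ω₀/(2π) = 89.16 Hz.
Step 4 — Series Q: Q = ω₀L/R = 560.2·0.0532/84.3 = 0.3535.
Step 5 — 3dB bandwidth: Δω = ω₀/Q = 1585 rad/s; BW = Δω/(2π) = 252.2 Hz.

(a) f₀ = 89.16 Hz  (b) Q = 0.3535  (c) BW = 252.2 Hz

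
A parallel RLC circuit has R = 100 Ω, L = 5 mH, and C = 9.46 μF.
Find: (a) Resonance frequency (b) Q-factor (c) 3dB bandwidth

Step 1 — Resonance: ω₀ = 1/√(LC) = 1/√(0.005·9.46e-06) = 4598 rad/s.
Step 2 — f₀ = ω₀/(2π) = 731.8 Hz.
Step 3 — Parallel Q: Q = R/(ω₀L) = 100/(4598·0.005) = 4.35.
Step 4 — Bandwidth: Δω = ω₀/Q = 1057 rad/s; BW = Δω/(2π) = 168.2 Hz.

(a) f₀ = 731.8 Hz  (b) Q = 4.35  (c) BW = 168.2 Hz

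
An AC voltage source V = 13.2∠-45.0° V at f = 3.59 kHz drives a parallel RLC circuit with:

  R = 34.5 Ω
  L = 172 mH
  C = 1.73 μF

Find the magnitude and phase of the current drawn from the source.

Step 1 — Angular frequency: ω = 2π·f = 2π·3590 = 2.256e+04 rad/s.
Step 2 — Component impedances:
  R: Z = R = 34.5 Ω
  L: Z = jωL = j·2.256e+04·0.172 = 0 + j3880 Ω
  C: Z = 1/(jωC) = -j/(ω·C) = 0 - j25.63 Ω
Step 3 — Parallel combination: 1/Z_total = 1/R + 1/L + 1/C; Z_total = 12.37 - j16.55 Ω = 20.66∠-53.2° Ω.
Step 4 — Source phasor: V = 13.2∠-45.0° V = 9.334 - j9.334 V.
Step 5 — Ohm's law: I = V / Z_total = (9.334 - j9.334) / (12.37 - j16.55) = 0.6324 + j0.09128 A.
Step 6 — Convert to polar: |I| = 0.6389 A, ∠I = 8.2°.

I = 0.6389∠8.2° A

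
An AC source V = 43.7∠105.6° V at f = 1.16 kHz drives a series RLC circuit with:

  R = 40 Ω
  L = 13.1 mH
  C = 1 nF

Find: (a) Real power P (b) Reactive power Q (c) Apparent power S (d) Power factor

Step 1 — Angular frequency: ω = 2π·f = 2π·1160 = 7288 rad/s.
Step 2 — Component impedances:
  R: Z = R = 40 Ω
  L: Z = jωL = j·7288·0.0131 = 0 + j95.48 Ω
  C: Z = 1/(jωC) = -j/(ω·C) = 0 - j1.372e+05 Ω
Step 3 — Series combination: Z_total = R + L + C = 40 - j1.371e+05 Ω = 1.371e+05∠-90.0° Ω.
Step 4 — Source phasor: V = 43.7∠105.6° V = -11.75 + j42.09 V.
Step 5 — Current: I = V / Z = -0.000307 - j8.562e-05 A = 0.0003187∠-164.4° A.
Step 6 — Complex power: S = V·I* = 4.064e-06 - j0.01393 VA.
Step 7 — Real power: P = Re(S) = 4.064e-06 W.
Step 8 — Reactive power: Q = Im(S) = -0.01393 VAR.
Step 9 — Apparent power: |S| = 0.01393 VA.
Step 10 — Power factor: PF = P/|S| = 0.0002917 (leading).

(a) P = 4.064e-06 W  (b) Q = -0.01393 VAR  (c) S = 0.01393 VA  (d) PF = 0.0002917 (leading)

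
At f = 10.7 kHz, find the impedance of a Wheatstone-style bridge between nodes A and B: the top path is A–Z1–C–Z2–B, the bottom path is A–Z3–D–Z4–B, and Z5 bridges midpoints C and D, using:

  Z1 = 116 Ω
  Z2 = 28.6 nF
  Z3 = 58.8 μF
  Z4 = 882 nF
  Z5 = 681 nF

Step 1 — Angular frequency: ω = 2π·f = 2π·1.07e+04 = 6.723e+04 rad/s.
Step 2 — Component impedances:
  Z1: Z = R = 116 Ω
  Z2: Z = 1/(jωC) = -j/(ω·C) = 0 - j520.1 Ω
  Z3: Z = 1/(jωC) = -j/(ω·C) = 0 - j0.253 Ω
  Z4: Z = 1/(jωC) = -j/(ω·C) = 0 - j16.86 Ω
  Z5: Z = 1/(jωC) = -j/(ω·C) = 0 - j21.84 Ω
Step 3 — Bridge requires nodal analysis (the Z5 bridge couples midpoints C and D, so the two paths cannot be reduced to a simple series/parallel combination). Setting node B to ground and injecting 1 A at node A, the 3-node admittance system at A, C, D solves to V_A = Z_AB = 0.00694 - j16.61 Ω = 16.61∠-90.0° Ω.

Z = 0.00694 - j16.61 Ω = 16.61∠-90.0° Ω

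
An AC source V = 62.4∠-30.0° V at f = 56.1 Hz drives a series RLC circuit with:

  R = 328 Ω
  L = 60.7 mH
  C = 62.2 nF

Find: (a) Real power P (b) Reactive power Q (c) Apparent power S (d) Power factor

Step 1 — Angular frequency: ω = 2π·f = 2π·56.1 = 352.5 rad/s.
Step 2 — Component impedances:
  R: Z = R = 328 Ω
  L: Z = jωL = j·352.5·0.0607 = 0 + j21.4 Ω
  C: Z = 1/(jωC) = -j/(ω·C) = 0 - j4.561e+04 Ω
Step 3 — Series combination: Z_total = R + L + C = 328 - j4.559e+04 Ω = 4.559e+04∠-89.6° Ω.
Step 4 — Source phasor: V = 62.4∠-30.0° V = 54.04 - j31.2 V.
Step 5 — Current: I = V / Z = 0.0006929 + j0.00118 A = 0.001369∠59.6° A.
Step 6 — Complex power: S = V·I* = 0.0006145 - j0.08541 VA.
Step 7 — Real power: P = Re(S) = 0.0006145 W.
Step 8 — Reactive power: Q = Im(S) = -0.08541 VAR.
Step 9 — Apparent power: |S| = 0.08541 VA.
Step 10 — Power factor: PF = P/|S| = 0.007194 (leading).

(a) P = 0.0006145 W  (b) Q = -0.08541 VAR  (c) S = 0.08541 VA  (d) PF = 0.007194 (leading)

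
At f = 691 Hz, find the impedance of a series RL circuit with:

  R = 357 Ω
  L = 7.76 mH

Step 1 — Angular frequency: ω = 2π·f = 2π·691 = 4342 rad/s.
Step 2 — Component impedances:
  R: Z = R = 357 Ω
  L: Z = jωL = j·4342·0.00776 = 0 + j33.69 Ω
Step 3 — Series combination: Z_total = R + L = 357 + j33.69 Ω = 358.6∠5.4° Ω.

Z = 357 + j33.69 Ω = 358.6∠5.4° Ω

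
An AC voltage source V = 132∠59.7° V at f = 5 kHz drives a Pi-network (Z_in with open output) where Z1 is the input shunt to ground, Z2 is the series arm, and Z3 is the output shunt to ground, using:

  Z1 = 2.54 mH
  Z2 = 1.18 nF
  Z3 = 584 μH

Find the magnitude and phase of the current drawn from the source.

Step 1 — Angular frequency: ω = 2π·f = 2π·5000 = 3.142e+04 rad/s.
Step 2 — Component impedances:
  Z1: Z = jωL = j·3.142e+04·0.00254 = 0 + j79.8 Ω
  Z2: Z = 1/(jωC) = -j/(ω·C) = 0 - j2.698e+04 Ω
  Z3: Z = jωL = j·3.142e+04·0.000584 = 0 + j18.35 Ω
Step 3 — With open output, the series arm Z2 and the output shunt Z3 appear in series to ground: Z2 + Z3 = 0 - j2.696e+04 Ω.
Step 4 — Parallel with input shunt Z1: Z_in = Z1 || (Z2 + Z3) = 0 + j80.03 Ω = 80.03∠90.0° Ω.
Step 5 — Source phasor: V = 132∠59.7° V = 66.6 + j114 V.
Step 6 — Ohm's law: I = V / Z_total = (66.6 + j114) / (0 + j80.03) = 1.424 - j0.8321 A.
Step 7 — Convert to polar: |I| = 1.649 A, ∠I = -30.3°.

I = 1.649∠-30.3° A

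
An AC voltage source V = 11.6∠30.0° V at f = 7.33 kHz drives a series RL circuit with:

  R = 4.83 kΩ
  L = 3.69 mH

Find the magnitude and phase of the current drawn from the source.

Step 1 — Angular frequency: ω = 2π·f = 2π·7330 = 4.606e+04 rad/s.
Step 2 — Component impedances:
  R: Z = R = 4830 Ω
  L: Z = jωL = j·4.606e+04·0.00369 = 0 + j169.9 Ω
Step 3 — Series combination: Z_total = R + L = 4830 + j169.9 Ω = 4833∠2.0° Ω.
Step 4 — Source phasor: V = 11.6∠30.0° V = 10.05 + j5.8 V.
Step 5 — Ohm's law: I = V / Z_total = (10.05 + j5.8) / (4830 + j169.9) = 0.00212 + j0.001126 A.
Step 6 — Convert to polar: |I| = 0.0024 A, ∠I = 28.0°.

I = 0.0024∠28.0° A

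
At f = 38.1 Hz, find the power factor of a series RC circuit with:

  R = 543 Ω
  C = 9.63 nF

Step 1 — Angular frequency: ω = 2π·f = 2π·38.1 = 239.4 rad/s.
Step 2 — Component impedances:
  R: Z = R = 543 Ω
  C: Z = 1/(jωC) = -j/(ω·C) = 0 - j4.338e+05 Ω
Step 3 — Series combination: Z_total = R + C = 543 - j4.338e+05 Ω = 4.338e+05∠-89.9° Ω.
Step 4 — Power factor: PF = cos(φ) = Re(Z)/|Z| = 543/4.338e+05 = 0.001252.
Step 5 — Type: Im(Z) = -4.338e+05 ⇒ leading (phase φ = -89.9°).

PF = 0.001252 (leading, φ = -89.9°)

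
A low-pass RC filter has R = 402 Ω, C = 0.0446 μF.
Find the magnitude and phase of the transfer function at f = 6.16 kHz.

Step 1 — Angular frequency: ω = 2π·6160 = 3.87e+04 rad/s.
Step 2 — Transfer function: H(jω) = 1/(1 + jωRC).
Step 3 — Denominator: 1 + jωRC = 1 + j·3.87e+04·402·4.46e-08 = 1 + j0.6939.
Step 4 — H = 0.675 - j0.4684.
Step 5 — Magnitude: |H| = 0.8216 (-1.7 dB); phase: φ = -34.8°.

|H| = 0.8216 (-1.7 dB), φ = -34.8°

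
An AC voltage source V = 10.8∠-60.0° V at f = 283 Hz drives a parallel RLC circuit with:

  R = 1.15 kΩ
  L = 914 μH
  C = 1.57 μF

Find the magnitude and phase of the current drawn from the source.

Step 1 — Angular frequency: ω = 2π·f = 2π·283 = 1778 rad/s.
Step 2 — Component impedances:
  R: Z = R = 1150 Ω
  L: Z = jωL = j·1778·0.000914 = 0 + j1.625 Ω
  C: Z = 1/(jωC) = -j/(ω·C) = 0 - j358.2 Ω
Step 3 — Parallel combination: 1/Z_total = 1/R + 1/L + 1/C; Z_total = 0.002318 + j1.633 Ω = 1.633∠89.9° Ω.
Step 4 — Source phasor: V = 10.8∠-60.0° V = 5.4 - j9.353 V.
Step 5 — Ohm's law: I = V / Z_total = (5.4 - j9.353) / (0.002318 + j1.633) = -5.724 - j3.316 A.
Step 6 — Convert to polar: |I| = 6.615 A, ∠I = -149.9°.

I = 6.615∠-149.9° A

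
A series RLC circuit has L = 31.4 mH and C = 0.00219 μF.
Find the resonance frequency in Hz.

Step 1 — Resonance condition Im(Z)=0 gives ω₀ = 1/√(LC).
Step 2 — ω₀ = 1/√(0.0314·2.19e-09) = 1.206e+05 rad/s.
Step 3 — f₀ = ω₀/(2π) = 1.919e+04 Hz.

f₀ = 1.919e+04 Hz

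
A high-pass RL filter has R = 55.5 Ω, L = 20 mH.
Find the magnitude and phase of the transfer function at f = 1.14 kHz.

Step 1 — Angular frequency: ω = 2π·1140 = 7163 rad/s.
Step 2 — Transfer function: H(jω) = jωL/(R + jωL).
Step 3 — Numerator jωL = j·143.3; denominator R + jωL = 55.5 + j143.3.
Step 4 — H = 0.8695 + j0.3369.
Step 5 — Magnitude: |H| = 0.9325 (-0.6 dB); phase: φ = 21.2°.

|H| = 0.9325 (-0.6 dB), φ = 21.2°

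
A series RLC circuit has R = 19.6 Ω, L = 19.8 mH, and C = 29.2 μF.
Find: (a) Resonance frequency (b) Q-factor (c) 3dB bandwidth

Step 1 — Resonance condition Im(Z)=0 gives ω₀ = 1/√(LC).
Step 2 — ω₀ = 1/√(0.0198·2.92e-05) = 1315 rad/s.
Step 3 — f₀ = ω₀/(2π) = 209.3 Hz.
Step 4 — Series Q: Q = ω₀L/R = 1315·0.0198/19.6 = 1.329.
Step 5 — 3dB bandwidth: Δω = ω₀/Q = 989.9 rad/s; BW = Δω/(2π) = 157.5 Hz.

(a) f₀ = 209.3 Hz  (b) Q = 1.329  (c) BW = 157.5 Hz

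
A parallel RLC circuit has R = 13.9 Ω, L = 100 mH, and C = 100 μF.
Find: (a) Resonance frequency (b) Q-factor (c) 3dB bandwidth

Step 1 — Resonance: ω₀ = 1/√(LC) = 1/√(0.1·0.0001) = 316.2 rad/s.
Step 2 — f₀ = ω₀/(2π) = 50.33 Hz.
Step 3 — Parallel Q: Q = R/(ω₀L) = 13.9/(316.2·0.1) = 0.4396.
Step 4 — Bandwidth: Δω = ω₀/Q = 719.4 rad/s; BW = Δω/(2π) = 114.5 Hz.

(a) f₀ = 50.33 Hz  (b) Q = 0.4396  (c) BW = 114.5 Hz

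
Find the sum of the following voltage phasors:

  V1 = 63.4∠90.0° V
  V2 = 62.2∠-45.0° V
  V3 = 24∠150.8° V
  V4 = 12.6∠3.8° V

Step 1 — Convert each phasor to rectangular form:
  V1 = 63.4·(cos(90.0°) + j·sin(90.0°)) = 0 + j63.4 V
  V2 = 62.2·(cos(-45.0°) + j·sin(-45.0°)) = 43.98 - j43.98 V
  V3 = 24·(cos(150.8°) + j·sin(150.8°)) = -20.95 + j11.71 V
  V4 = 12.6·(cos(3.8°) + j·sin(3.8°)) = 12.57 + j0.8351 V
Step 2 — Sum components: V_total = 35.6 + j31.96 V.
Step 3 — Convert to polar: |V_total| = 47.85 V, ∠V_total = 41.9°.

V_total = 47.85∠41.9° V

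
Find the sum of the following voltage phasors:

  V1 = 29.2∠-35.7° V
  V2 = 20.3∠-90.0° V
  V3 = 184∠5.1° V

Step 1 — Convert each phasor to rectangular form:
  V1 = 29.2·(cos(-35.7°) + j·sin(-35.7°)) = 23.71 - j17.04 V
  V2 = 20.3·(cos(-90.0°) + j·sin(-90.0°)) = 0 - j20.3 V
  V3 = 184·(cos(5.1°) + j·sin(5.1°)) = 183.3 + j16.36 V
Step 2 — Sum components: V_total = 207 - j20.98 V.
Step 3 — Convert to polar: |V_total| = 208 V, ∠V_total = -5.8°.

V_total = 208∠-5.8° V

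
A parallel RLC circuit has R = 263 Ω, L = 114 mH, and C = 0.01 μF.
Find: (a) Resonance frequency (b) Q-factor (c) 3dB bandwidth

Step 1 — Resonance: ω₀ = 1/√(LC) = 1/√(0.114·1e-08) = 2.962e+04 rad/s.
Step 2 — f₀ = ω₀/(2π) = 4714 Hz.
Step 3 — Parallel Q: Q = R/(ω₀L) = 263/(2.962e+04·0.114) = 0.07789.
Step 4 — Bandwidth: Δω = ω₀/Q = 3.802e+05 rad/s; BW = Δω/(2π) = 6.052e+04 Hz.

(a) f₀ = 4714 Hz  (b) Q = 0.07789  (c) BW = 6.052e+04 Hz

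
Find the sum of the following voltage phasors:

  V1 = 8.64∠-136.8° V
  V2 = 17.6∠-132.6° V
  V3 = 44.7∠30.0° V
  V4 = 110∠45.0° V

Step 1 — Convert each phasor to rectangular form:
  V1 = 8.64·(cos(-136.8°) + j·sin(-136.8°)) = -6.298 - j5.914 V
  V2 = 17.6·(cos(-132.6°) + j·sin(-132.6°)) = -11.91 - j12.96 V
  V3 = 44.7·(cos(30.0°) + j·sin(30.0°)) = 38.71 + j22.35 V
  V4 = 110·(cos(45.0°) + j·sin(45.0°)) = 77.78 + j77.78 V
Step 2 — Sum components: V_total = 98.28 + j81.26 V.
Step 3 — Convert to polar: |V_total| = 127.5 V, ∠V_total = 39.6°.

V_total = 127.5∠39.6° V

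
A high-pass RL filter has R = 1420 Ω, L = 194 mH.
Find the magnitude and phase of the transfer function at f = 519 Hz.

Step 1 — Angular frequency: ω = 2π·519 = 3261 rad/s.
Step 2 — Transfer function: H(jω) = jωL/(R + jωL).
Step 3 — Numerator jωL = j·632.6; denominator R + jωL = 1420 + j632.6.
Step 4 — H = 0.1656 + j0.3717.
Step 5 — Magnitude: |H| = 0.407 (-7.8 dB); phase: φ = 66.0°.

|H| = 0.407 (-7.8 dB), φ = 66.0°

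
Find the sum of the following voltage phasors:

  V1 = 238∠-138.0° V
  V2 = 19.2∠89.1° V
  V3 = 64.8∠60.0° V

Step 1 — Convert each phasor to rectangular form:
  V1 = 238·(cos(-138.0°) + j·sin(-138.0°)) = -176.9 - j159.3 V
  V2 = 19.2·(cos(89.1°) + j·sin(89.1°)) = 0.3016 + j19.2 V
  V3 = 64.8·(cos(60.0°) + j·sin(60.0°)) = 32.4 + j56.12 V
Step 2 — Sum components: V_total = -144.2 - j83.94 V.
Step 3 — Convert to polar: |V_total| = 166.8 V, ∠V_total = -149.8°.

V_total = 166.8∠-149.8° V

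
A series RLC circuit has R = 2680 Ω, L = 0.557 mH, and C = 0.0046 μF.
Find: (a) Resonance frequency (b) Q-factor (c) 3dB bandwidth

Step 1 — Resonance: ω₀ = 1/√(LC) = 1/√(0.000557·4.6e-09) = 6.247e+05 rad/s.
Step 2 — f₀ = ω₀/(2π) = 9.943e+04 Hz.
Step 3 — Series Q: Q = ω₀L/R = 6.247e+05·0.000557/2680 = 0.1298.
Step 4 — Bandwidth: Δω = ω₀/Q = 4.811e+06 rad/s; BW = Δω/(2π) = 7.658e+05 Hz.

(a) f₀ = 9.943e+04 Hz  (b) Q = 0.1298  (c) BW = 7.658e+05 Hz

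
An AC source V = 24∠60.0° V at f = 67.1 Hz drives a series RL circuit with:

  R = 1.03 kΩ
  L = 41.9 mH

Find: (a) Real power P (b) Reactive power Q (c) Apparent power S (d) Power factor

Step 1 — Angular frequency: ω = 2π·f = 2π·67.1 = 421.6 rad/s.
Step 2 — Component impedances:
  R: Z = R = 1030 Ω
  L: Z = jωL = j·421.6·0.0419 = 0 + j17.67 Ω
Step 3 — Series combination: Z_total = R + L = 1030 + j17.67 Ω = 1030∠1.0° Ω.
Step 4 — Source phasor: V = 24∠60.0° V = 12 + j20.78 V.
Step 5 — Current: I = V / Z = 0.01199 + j0.01997 A = 0.0233∠59.0° A.
Step 6 — Complex power: S = V·I* = 0.5591 + j0.009588 VA.
Step 7 — Real power: P = Re(S) = 0.5591 W.
Step 8 — Reactive power: Q = Im(S) = 0.009588 VAR.
Step 9 — Apparent power: |S| = 0.5591 VA.
Step 10 — Power factor: PF = P/|S| = 0.9999 (lagging).

(a) P = 0.5591 W  (b) Q = 0.009588 VAR  (c) S = 0.5591 VA  (d) PF = 0.9999 (lagging)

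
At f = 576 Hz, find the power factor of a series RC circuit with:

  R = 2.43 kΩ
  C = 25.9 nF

Step 1 — Angular frequency: ω = 2π·f = 2π·576 = 3619 rad/s.
Step 2 — Component impedances:
  R: Z = R = 2430 Ω
  C: Z = 1/(jωC) = -j/(ω·C) = 0 - j1.067e+04 Ω
Step 3 — Series combination: Z_total = R + C = 2430 - j1.067e+04 Ω = 1.094e+04∠-77.2° Ω.
Step 4 — Power factor: PF = cos(φ) = Re(Z)/|Z| = 2430/1.094e+04 = 0.2221.
Step 5 — Type: Im(Z) = -1.067e+04 ⇒ leading (phase φ = -77.2°).

PF = 0.2221 (leading, φ = -77.2°)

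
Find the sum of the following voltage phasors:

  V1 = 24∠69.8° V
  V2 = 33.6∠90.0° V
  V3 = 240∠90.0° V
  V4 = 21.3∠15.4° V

Step 1 — Convert each phasor to rectangular form:
  V1 = 24·(cos(69.8°) + j·sin(69.8°)) = 8.287 + j22.52 V
  V2 = 33.6·(cos(90.0°) + j·sin(90.0°)) = 0 + j33.6 V
  V3 = 240·(cos(90.0°) + j·sin(90.0°)) = 0 + j240 V
  V4 = 21.3·(cos(15.4°) + j·sin(15.4°)) = 20.54 + j5.656 V
Step 2 — Sum components: V_total = 28.82 + j301.8 V.
Step 3 — Convert to polar: |V_total| = 303.2 V, ∠V_total = 84.5°.

V_total = 303.2∠84.5° V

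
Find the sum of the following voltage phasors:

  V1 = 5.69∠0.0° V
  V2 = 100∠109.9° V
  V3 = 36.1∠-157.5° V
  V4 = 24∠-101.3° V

Step 1 — Convert each phasor to rectangular form:
  V1 = 5.69·(cos(0.0°) + j·sin(0.0°)) = 5.69 V
  V2 = 100·(cos(109.9°) + j·sin(109.9°)) = -34.04 + j94.03 V
  V3 = 36.1·(cos(-157.5°) + j·sin(-157.5°)) = -33.35 - j13.81 V
  V4 = 24·(cos(-101.3°) + j·sin(-101.3°)) = -4.703 - j23.53 V
Step 2 — Sum components: V_total = -66.4 + j56.68 V.
Step 3 — Convert to polar: |V_total| = 87.3 V, ∠V_total = 139.5°.

V_total = 87.3∠139.5° V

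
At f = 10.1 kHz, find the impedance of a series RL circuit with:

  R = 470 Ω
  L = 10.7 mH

Step 1 — Angular frequency: ω = 2π·f = 2π·1.01e+04 = 6.346e+04 rad/s.
Step 2 — Component impedances:
  R: Z = R = 470 Ω
  L: Z = jωL = j·6.346e+04·0.0107 = 0 + j679 Ω
Step 3 — Series combination: Z_total = R + L = 470 + j679 Ω = 825.8∠55.3° Ω.

Z = 470 + j679 Ω = 825.8∠55.3° Ω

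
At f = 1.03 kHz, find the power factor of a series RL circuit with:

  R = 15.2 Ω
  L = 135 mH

Step 1 — Angular frequency: ω = 2π·f = 2π·1030 = 6472 rad/s.
Step 2 — Component impedances:
  R: Z = R = 15.2 Ω
  L: Z = jωL = j·6472·0.135 = 0 + j873.7 Ω
Step 3 — Series combination: Z_total = R + L = 15.2 + j873.7 Ω = 873.8∠89.0° Ω.
Step 4 — Power factor: PF = cos(φ) = Re(Z)/|Z| = 15.2/873.8 = 0.0174.
Step 5 — Type: Im(Z) = 873.7 ⇒ lagging (phase φ = 89.0°).

PF = 0.0174 (lagging, φ = 89.0°)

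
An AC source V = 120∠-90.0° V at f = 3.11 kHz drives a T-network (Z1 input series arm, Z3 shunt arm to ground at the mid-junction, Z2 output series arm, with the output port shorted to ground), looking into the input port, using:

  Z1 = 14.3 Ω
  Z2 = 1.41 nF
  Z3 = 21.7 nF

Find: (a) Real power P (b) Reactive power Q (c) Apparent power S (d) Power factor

Step 1 — Angular frequency: ω = 2π·f = 2π·3110 = 1.954e+04 rad/s.
Step 2 — Component impedances:
  Z1: Z = R = 14.3 Ω
  Z2: Z = 1/(jωC) = -j/(ω·C) = 0 - j3.629e+04 Ω
  Z3: Z = 1/(jωC) = -j/(ω·C) = 0 - j2358 Ω
Step 3 — With the output port shorted to ground, the output series arm Z2 runs from the junction to ground; the shunt arm Z3 also runs from the junction to ground. They appear in parallel: Z3 || Z2 = 0 - j2214 Ω.
Step 4 — Series with input arm Z1: Z_in = Z1 + (Z3 || Z2) = 14.3 - j2214 Ω = 2214∠-89.6° Ω.
Step 5 — Source phasor: V = 120∠-90.0° V = 0 - j120 V.
Step 6 — Current: I = V / Z = 0.05419 - j0.0003499 A = 0.05419∠-0.4° A.
Step 7 — Complex power: S = V·I* = 0.04199 - j6.503 VA.
Step 8 — Real power: P = Re(S) = 0.04199 W.
Step 9 — Reactive power: Q = Im(S) = -6.503 VAR.
Step 10 — Apparent power: |S| = 6.503 VA.
Step 11 — Power factor: PF = P/|S| = 0.006458 (leading).

(a) P = 0.04199 W  (b) Q = -6.503 VAR  (c) S = 6.503 VA  (d) PF = 0.006458 (leading)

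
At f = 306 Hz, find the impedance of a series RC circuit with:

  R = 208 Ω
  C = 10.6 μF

Step 1 — Angular frequency: ω = 2π·f = 2π·306 = 1923 rad/s.
Step 2 — Component impedances:
  R: Z = R = 208 Ω
  C: Z = 1/(jωC) = -j/(ω·C) = 0 - j49.07 Ω
Step 3 — Series combination: Z_total = R + C = 208 - j49.07 Ω = 213.7∠-13.3° Ω.

Z = 208 - j49.07 Ω = 213.7∠-13.3° Ω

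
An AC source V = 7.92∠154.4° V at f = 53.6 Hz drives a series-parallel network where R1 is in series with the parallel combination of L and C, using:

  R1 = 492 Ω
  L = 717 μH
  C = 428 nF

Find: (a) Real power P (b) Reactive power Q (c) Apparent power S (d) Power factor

Step 1 — Angular frequency: ω = 2π·f = 2π·53.6 = 336.8 rad/s.
Step 2 — Component impedances:
  R1: Z = R = 492 Ω
  L: Z = jωL = j·336.8·0.000717 = 0 + j0.2415 Ω
  C: Z = 1/(jωC) = -j/(ω·C) = 0 - j6938 Ω
Step 3 — Parallel branch: L || C = 1/(1/L + 1/C) = 0 + j0.2415 Ω.
Step 4 — Series with R1: Z_total = R1 + (L || C) = 492 + j0.2415 Ω = 492∠0.0° Ω.
Step 5 — Source phasor: V = 7.92∠154.4° V = -7.143 + j3.422 V.
Step 6 — Current: I = V / Z = -0.01451 + j0.006963 A = 0.0161∠154.4° A.
Step 7 — Complex power: S = V·I* = 0.1275 + j6.257e-05 VA.
Step 8 — Real power: P = Re(S) = 0.1275 W.
Step 9 — Reactive power: Q = Im(S) = 6.257e-05 VAR.
Step 10 — Apparent power: |S| = 0.1275 VA.
Step 11 — Power factor: PF = P/|S| = 1 (lagging).

(a) P = 0.1275 W  (b) Q = 6.257e-05 VAR  (c) S = 0.1275 VA  (d) PF = 1 (lagging)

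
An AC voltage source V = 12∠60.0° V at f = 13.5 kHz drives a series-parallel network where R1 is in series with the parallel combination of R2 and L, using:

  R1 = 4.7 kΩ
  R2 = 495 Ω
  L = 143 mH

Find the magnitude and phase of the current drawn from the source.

Step 1 — Angular frequency: ω = 2π·f = 2π·1.35e+04 = 8.482e+04 rad/s.
Step 2 — Component impedances:
  R1: Z = R = 4700 Ω
  R2: Z = R = 495 Ω
  L: Z = jωL = j·8.482e+04·0.143 = 0 + j1.213e+04 Ω
Step 3 — Parallel branch: R2 || L = 1/(1/R2 + 1/L) = 494.2 + j20.17 Ω.
Step 4 — Series with R1: Z_total = R1 + (R2 || L) = 5194 + j20.17 Ω = 5194∠0.2° Ω.
Step 5 — Source phasor: V = 12∠60.0° V = 6 + j10.39 V.
Step 6 — Ohm's law: I = V / Z_total = (6 + j10.39) / (5194 + j20.17) = 0.001163 + j0.001996 A.
Step 7 — Convert to polar: |I| = 0.00231 A, ∠I = 59.8°.

I = 0.00231∠59.8° A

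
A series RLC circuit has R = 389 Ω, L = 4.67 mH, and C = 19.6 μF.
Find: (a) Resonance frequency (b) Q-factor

Step 1 — Resonance condition Im(Z)=0 gives ω₀ = 1/√(LC).
Step 2 — ω₀ = 1/√(0.00467·1.96e-05) = 3305 rad/s.
Step 3 — f₀ = ω₀/(2π) = 526.1 Hz.
Step 4 — Series Q: Q = ω₀L/R = 3305·0.00467/389 = 0.03968.

(a) f₀ = 526.1 Hz  (b) Q = 0.03968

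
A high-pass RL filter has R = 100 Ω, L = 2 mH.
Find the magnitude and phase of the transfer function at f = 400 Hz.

Step 1 — Angular frequency: ω = 2π·400 = 2513 rad/s.
Step 2 — Transfer function: H(jω) = jωL/(R + jωL).
Step 3 — Numerator jωL = j·5.027; denominator R + jωL = 100 + j5.027.
Step 4 — H = 0.00252 + j0.05014.
Step 5 — Magnitude: |H| = 0.0502 (-26.0 dB); phase: φ = 87.1°.

|H| = 0.0502 (-26.0 dB), φ = 87.1°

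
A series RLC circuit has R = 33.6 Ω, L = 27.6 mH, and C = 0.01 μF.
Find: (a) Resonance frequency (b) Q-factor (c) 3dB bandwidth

Step 1 — Resonance: ω₀ = 1/√(LC) = 1/√(0.0276·1e-08) = 6.019e+04 rad/s.
Step 2 — f₀ = ω₀/(2π) = 9580 Hz.
Step 3 — Series Q: Q = ω₀L/R = 6.019e+04·0.0276/33.6 = 49.44.
Step 4 — Bandwidth: Δω = ω₀/Q = 1217 rad/s; BW = Δω/(2π) = 193.8 Hz.

(a) f₀ = 9580 Hz  (b) Q = 49.44  (c) BW = 193.8 Hz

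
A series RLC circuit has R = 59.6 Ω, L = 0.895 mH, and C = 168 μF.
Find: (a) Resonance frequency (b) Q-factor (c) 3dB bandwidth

Step 1 — Resonance: ω₀ = 1/√(LC) = 1/√(0.000895·0.000168) = 2579 rad/s.
Step 2 — f₀ = ω₀/(2π) = 410.4 Hz.
Step 3 — Series Q: Q = ω₀L/R = 2579·0.000895/59.6 = 0.03873.
Step 4 — Bandwidth: Δω = ω₀/Q = 6.659e+04 rad/s; BW = Δω/(2π) = 1.06e+04 Hz.

(a) f₀ = 410.4 Hz  (b) Q = 0.03873  (c) BW = 1.06e+04 Hz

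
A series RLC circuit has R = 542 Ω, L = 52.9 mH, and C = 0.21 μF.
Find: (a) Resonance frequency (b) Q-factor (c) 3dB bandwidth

Step 1 — Resonance: ω₀ = 1/√(LC) = 1/√(0.0529·2.1e-07) = 9488 rad/s.
Step 2 — f₀ = ω₀/(2π) = 1510 Hz.
Step 3 — Series Q: Q = ω₀L/R = 9488·0.0529/542 = 0.926.
Step 4 — Bandwidth: Δω = ω₀/Q = 1.025e+04 rad/s; BW = Δω/(2π) = 1631 Hz.

(a) f₀ = 1510 Hz  (b) Q = 0.926  (c) BW = 1631 Hz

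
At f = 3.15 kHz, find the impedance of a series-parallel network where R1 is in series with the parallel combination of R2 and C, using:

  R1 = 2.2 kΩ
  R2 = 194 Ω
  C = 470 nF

Step 1 — Angular frequency: ω = 2π·f = 2π·3150 = 1.979e+04 rad/s.
Step 2 — Component impedances:
  R1: Z = R = 2200 Ω
  R2: Z = R = 194 Ω
  C: Z = 1/(jωC) = -j/(ω·C) = 0 - j107.5 Ω
Step 3 — Parallel branch: R2 || C = 1/(1/R2 + 1/C) = 45.58 - j82.25 Ω.
Step 4 — Series with R1: Z_total = R1 + (R2 || C) = 2246 - j82.25 Ω = 2247∠-2.1° Ω.

Z = 2246 - j82.25 Ω = 2247∠-2.1° Ω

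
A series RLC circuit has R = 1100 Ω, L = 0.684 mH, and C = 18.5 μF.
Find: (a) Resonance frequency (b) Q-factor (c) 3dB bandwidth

Step 1 — Resonance: ω₀ = 1/√(LC) = 1/√(0.000684·1.85e-05) = 8890 rad/s.
Step 2 — f₀ = ω₀/(2π) = 1415 Hz.
Step 3 — Series Q: Q = ω₀L/R = 8890·0.000684/1100 = 0.005528.
Step 4 — Bandwidth: Δω = ω₀/Q = 1.608e+06 rad/s; BW = Δω/(2π) = 2.56e+05 Hz.

(a) f₀ = 1415 Hz  (b) Q = 0.005528  (c) BW = 2.56e+05 Hz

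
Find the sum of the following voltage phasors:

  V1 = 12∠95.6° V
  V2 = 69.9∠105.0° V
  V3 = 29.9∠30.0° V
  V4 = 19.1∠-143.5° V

Step 1 — Convert each phasor to rectangular form:
  V1 = 12·(cos(95.6°) + j·sin(95.6°)) = -1.171 + j11.94 V
  V2 = 69.9·(cos(105.0°) + j·sin(105.0°)) = -18.09 + j67.52 V
  V3 = 29.9·(cos(30.0°) + j·sin(30.0°)) = 25.89 + j14.95 V
  V4 = 19.1·(cos(-143.5°) + j·sin(-143.5°)) = -15.35 - j11.36 V
Step 2 — Sum components: V_total = -8.722 + j83.05 V.
Step 3 — Convert to polar: |V_total| = 83.51 V, ∠V_total = 96.0°.

V_total = 83.51∠96.0° V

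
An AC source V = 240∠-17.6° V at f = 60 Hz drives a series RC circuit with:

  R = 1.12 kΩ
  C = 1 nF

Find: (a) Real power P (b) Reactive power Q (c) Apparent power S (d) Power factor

Step 1 — Angular frequency: ω = 2π·f = 2π·60 = 377 rad/s.
Step 2 — Component impedances:
  R: Z = R = 1120 Ω
  C: Z = 1/(jωC) = -j/(ω·C) = 0 - j2.653e+06 Ω
Step 3 — Series combination: Z_total = R + C = 1120 - j2.653e+06 Ω = 2.653e+06∠-90.0° Ω.
Step 4 — Source phasor: V = 240∠-17.6° V = 228.8 - j72.57 V.
Step 5 — Current: I = V / Z = 2.739e-05 + j8.623e-05 A = 9.048e-05∠72.4° A.
Step 6 — Complex power: S = V·I* = 9.169e-06 - j0.02171 VA.
Step 7 — Real power: P = Re(S) = 9.169e-06 W.
Step 8 — Reactive power: Q = Im(S) = -0.02171 VAR.
Step 9 — Apparent power: |S| = 0.02171 VA.
Step 10 — Power factor: PF = P/|S| = 0.0004222 (leading).

(a) P = 9.169e-06 W  (b) Q = -0.02171 VAR  (c) S = 0.02171 VA  (d) PF = 0.0004222 (leading)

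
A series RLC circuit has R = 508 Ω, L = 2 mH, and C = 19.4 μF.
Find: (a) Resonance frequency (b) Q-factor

Step 1 — Resonance condition Im(Z)=0 gives ω₀ = 1/√(LC).
Step 2 — ω₀ = 1/√(0.002·1.94e-05) = 5077 rad/s.
Step 3 — f₀ = ω₀/(2π) = 808 Hz.
Step 4 — Series Q: Q = ω₀L/R = 5077·0.002/508 = 0.01999.

(a) f₀ = 808 Hz  (b) Q = 0.01999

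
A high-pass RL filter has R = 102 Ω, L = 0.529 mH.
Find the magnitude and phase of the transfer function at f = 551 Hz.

Step 1 — Angular frequency: ω = 2π·551 = 3462 rad/s.
Step 2 — Transfer function: H(jω) = jωL/(R + jωL).
Step 3 — Numerator jωL = j·1.831; denominator R + jωL = 102 + j1.831.
Step 4 — H = 0.0003223 + j0.01795.
Step 5 — Magnitude: |H| = 0.01795 (-34.9 dB); phase: φ = 89.0°.

|H| = 0.01795 (-34.9 dB), φ = 89.0°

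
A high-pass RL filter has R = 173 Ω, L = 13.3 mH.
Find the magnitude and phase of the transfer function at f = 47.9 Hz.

Step 1 — Angular frequency: ω = 2π·47.9 = 301 rad/s.
Step 2 — Transfer function: H(jω) = jωL/(R + jωL).
Step 3 — Numerator jωL = j·4.003; denominator R + jωL = 173 + j4.003.
Step 4 — H = 0.0005351 + j0.02313.
Step 5 — Magnitude: |H| = 0.02313 (-32.7 dB); phase: φ = 88.7°.

|H| = 0.02313 (-32.7 dB), φ = 88.7°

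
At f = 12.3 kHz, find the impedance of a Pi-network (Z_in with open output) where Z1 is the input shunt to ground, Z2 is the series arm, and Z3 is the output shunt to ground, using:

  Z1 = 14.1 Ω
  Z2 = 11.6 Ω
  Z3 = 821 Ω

Step 1 — Angular frequency: ω = 2π·f = 2π·1.23e+04 = 7.728e+04 rad/s.
Step 2 — Component impedances:
  Z1: Z = R = 14.1 Ω
  Z2: Z = R = 11.6 Ω
  Z3: Z = R = 821 Ω
Step 3 — With open output, the series arm Z2 and the output shunt Z3 appear in series to ground: Z2 + Z3 = 832.6 Ω.
Step 4 — Parallel with input shunt Z1: Z_in = Z1 || (Z2 + Z3) = 13.87 Ω = 13.87∠0.0° Ω.

Z = 13.87 Ω = 13.87∠0.0° Ω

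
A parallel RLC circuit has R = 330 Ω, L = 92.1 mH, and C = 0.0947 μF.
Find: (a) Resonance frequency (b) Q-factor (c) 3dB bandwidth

Step 1 — Resonance: ω₀ = 1/√(LC) = 1/√(0.0921·9.47e-08) = 1.071e+04 rad/s.
Step 2 — f₀ = ω₀/(2π) = 1704 Hz.
Step 3 — Parallel Q: Q = R/(ω₀L) = 330/(1.071e+04·0.0921) = 0.3346.
Step 4 — Bandwidth: Δω = ω₀/Q = 3.2e+04 rad/s; BW = Δω/(2π) = 5093 Hz.

(a) f₀ = 1704 Hz  (b) Q = 0.3346  (c) BW = 5093 Hz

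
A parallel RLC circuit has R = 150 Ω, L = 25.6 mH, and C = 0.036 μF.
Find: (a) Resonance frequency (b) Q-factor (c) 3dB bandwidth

Step 1 — Resonance: ω₀ = 1/√(LC) = 1/√(0.0256·3.6e-08) = 3.294e+04 rad/s.
Step 2 — f₀ = ω₀/(2π) = 5243 Hz.
Step 3 — Parallel Q: Q = R/(ω₀L) = 150/(3.294e+04·0.0256) = 0.1779.
Step 4 — Bandwidth: Δω = ω₀/Q = 1.852e+05 rad/s; BW = Δω/(2π) = 2.947e+04 Hz.

(a) f₀ = 5243 Hz  (b) Q = 0.1779  (c) BW = 2.947e+04 Hz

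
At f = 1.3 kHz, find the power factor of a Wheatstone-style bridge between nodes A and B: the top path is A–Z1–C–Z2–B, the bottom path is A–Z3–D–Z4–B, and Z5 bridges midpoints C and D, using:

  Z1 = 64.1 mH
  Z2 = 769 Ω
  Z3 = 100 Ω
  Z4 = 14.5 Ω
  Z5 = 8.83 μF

Step 1 — Angular frequency: ω = 2π·f = 2π·1300 = 8168 rad/s.
Step 2 — Component impedances:
  Z1: Z = jωL = j·8168·0.0641 = 0 + j523.6 Ω
  Z2: Z = R = 769 Ω
  Z3: Z = R = 100 Ω
  Z4: Z = R = 14.5 Ω
  Z5: Z = 1/(jωC) = -j/(ω·C) = 0 - j13.86 Ω
Step 3 — Bridge requires nodal analysis (the Z5 bridge couples midpoints C and D, so the two paths cannot be reduced to a simple series/parallel combination). Setting node B to ground and injecting 1 A at node A, the 3-node admittance system at A, C, D solves to V_A = Z_AB = 110.6 + j18.9 Ω = 112.2∠9.7° Ω.
Step 4 — Power factor: PF = cos(φ) = Re(Z)/|Z| = 110.6/112.2 = 0.9857.
Step 5 — Type: Im(Z) = 18.9 ⇒ lagging (phase φ = 9.7°).

PF = 0.9857 (lagging, φ = 9.7°)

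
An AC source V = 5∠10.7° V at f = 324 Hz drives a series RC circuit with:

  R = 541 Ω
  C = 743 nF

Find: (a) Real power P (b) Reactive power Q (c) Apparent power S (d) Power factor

Step 1 — Angular frequency: ω = 2π·f = 2π·324 = 2036 rad/s.
Step 2 — Component impedances:
  R: Z = R = 541 Ω
  C: Z = 1/(jωC) = -j/(ω·C) = 0 - j661.1 Ω
Step 3 — Series combination: Z_total = R + C = 541 - j661.1 Ω = 854.3∠-50.7° Ω.
Step 4 — Source phasor: V = 5∠10.7° V = 4.913 + j0.9283 V.
Step 5 — Current: I = V / Z = 0.002801 + j0.005139 A = 0.005853∠61.4° A.
Step 6 — Complex power: S = V·I* = 0.01853 - j0.02265 VA.
Step 7 — Real power: P = Re(S) = 0.01853 W.
Step 8 — Reactive power: Q = Im(S) = -0.02265 VAR.
Step 9 — Apparent power: |S| = 0.02926 VA.
Step 10 — Power factor: PF = P/|S| = 0.6333 (leading).

(a) P = 0.01853 W  (b) Q = -0.02265 VAR  (c) S = 0.02926 VA  (d) PF = 0.6333 (leading)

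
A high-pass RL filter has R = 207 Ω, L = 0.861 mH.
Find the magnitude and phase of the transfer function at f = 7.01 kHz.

Step 1 — Angular frequency: ω = 2π·7010 = 4.405e+04 rad/s.
Step 2 — Transfer function: H(jω) = jωL/(R + jωL).
Step 3 — Numerator jωL = j·37.92; denominator R + jωL = 207 + j37.92.
Step 4 — H = 0.03247 + j0.1773.
Step 5 — Magnitude: |H| = 0.1802 (-14.9 dB); phase: φ = 79.6°.

|H| = 0.1802 (-14.9 dB), φ = 79.6°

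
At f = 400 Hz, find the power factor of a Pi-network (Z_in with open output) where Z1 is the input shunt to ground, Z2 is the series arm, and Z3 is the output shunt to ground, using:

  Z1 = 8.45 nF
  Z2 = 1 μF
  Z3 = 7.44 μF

Step 1 — Angular frequency: ω = 2π·f = 2π·400 = 2513 rad/s.
Step 2 — Component impedances:
  Z1: Z = 1/(jωC) = -j/(ω·C) = 0 - j4.709e+04 Ω
  Z2: Z = 1/(jωC) = -j/(ω·C) = 0 - j397.9 Ω
  Z3: Z = 1/(jωC) = -j/(ω·C) = 0 - j53.48 Ω
Step 3 — With open output, the series arm Z2 and the output shunt Z3 appear in series to ground: Z2 + Z3 = 0 - j451.4 Ω.
Step 4 — Parallel with input shunt Z1: Z_in = Z1 || (Z2 + Z3) = 0 - j447.1 Ω = 447.1∠-90.0° Ω.
Step 5 — Power factor: PF = cos(φ) = Re(Z)/|Z| = 0/447.1 = 0.
Step 6 — Type: Im(Z) = -447.1 ⇒ leading (phase φ = -90.0°).

PF = 0 (leading, φ = -90.0°)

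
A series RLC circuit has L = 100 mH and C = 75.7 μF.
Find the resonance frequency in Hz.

Step 1 — Resonance condition Im(Z)=0 gives ω₀ = 1/√(LC).
Step 2 — ω₀ = 1/√(0.1·7.57e-05) = 363.5 rad/s.
Step 3 — f₀ = ω₀/(2π) = 57.85 Hz.

f₀ = 57.85 Hz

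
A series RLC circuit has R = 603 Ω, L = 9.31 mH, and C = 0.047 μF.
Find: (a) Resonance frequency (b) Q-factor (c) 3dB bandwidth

Step 1 — Resonance: ω₀ = 1/√(LC) = 1/√(0.00931·4.7e-08) = 4.781e+04 rad/s.
Step 2 — f₀ = ω₀/(2π) = 7608 Hz.
Step 3 — Series Q: Q = ω₀L/R = 4.781e+04·0.00931/603 = 0.7381.
Step 4 — Bandwidth: Δω = ω₀/Q = 6.477e+04 rad/s; BW = Δω/(2π) = 1.031e+04 Hz.

(a) f₀ = 7608 Hz  (b) Q = 0.7381  (c) BW = 1.031e+04 Hz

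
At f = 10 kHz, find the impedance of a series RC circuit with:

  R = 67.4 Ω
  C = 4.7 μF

Step 1 — Angular frequency: ω = 2π·f = 2π·1e+04 = 6.283e+04 rad/s.
Step 2 — Component impedances:
  R: Z = R = 67.4 Ω
  C: Z = 1/(jωC) = -j/(ω·C) = 0 - j3.386 Ω
Step 3 — Series combination: Z_total = R + C = 67.4 - j3.386 Ω = 67.49∠-2.9° Ω.

Z = 67.4 - j3.386 Ω = 67.49∠-2.9° Ω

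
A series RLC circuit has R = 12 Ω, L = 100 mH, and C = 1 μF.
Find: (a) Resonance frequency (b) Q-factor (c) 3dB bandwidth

Step 1 — Resonance condition Im(Z)=0 gives ω₀ = 1/√(LC).
Step 2 — ω₀ = 1/√(0.1·1e-06) = 3162 rad/s.
Step 3 — f₀ = ω₀/(2π) = 503.3 Hz.
Step 4 — Series Q: Q = ω₀L/R = 3162·0.1/12 = 26.35.
Step 5 — 3dB bandwidth: Δω = ω₀/Q = 120 rad/s; BW = Δω/(2π) = 19.1 Hz.

(a) f₀ = 503.3 Hz  (b) Q = 26.35  (c) BW = 19.1 Hz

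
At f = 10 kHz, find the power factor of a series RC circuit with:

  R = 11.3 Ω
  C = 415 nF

Step 1 — Angular frequency: ω = 2π·f = 2π·1e+04 = 6.283e+04 rad/s.
Step 2 — Component impedances:
  R: Z = R = 11.3 Ω
  C: Z = 1/(jωC) = -j/(ω·C) = 0 - j38.35 Ω
Step 3 — Series combination: Z_total = R + C = 11.3 - j38.35 Ω = 39.98∠-73.6° Ω.
Step 4 — Power factor: PF = cos(φ) = Re(Z)/|Z| = 11.3/39.98 = 0.2826.
Step 5 — Type: Im(Z) = -38.35 ⇒ leading (phase φ = -73.6°).

PF = 0.2826 (leading, φ = -73.6°)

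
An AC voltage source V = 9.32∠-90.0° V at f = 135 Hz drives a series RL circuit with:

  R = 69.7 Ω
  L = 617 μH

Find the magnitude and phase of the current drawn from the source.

Step 1 — Angular frequency: ω = 2π·f = 2π·135 = 848.2 rad/s.
Step 2 — Component impedances:
  R: Z = R = 69.7 Ω
  L: Z = jωL = j·848.2·0.000617 = 0 + j0.5234 Ω
Step 3 — Series combination: Z_total = R + L = 69.7 + j0.5234 Ω = 69.7∠0.4° Ω.
Step 4 — Source phasor: V = 9.32∠-90.0° V = 0 - j9.32 V.
Step 5 — Ohm's law: I = V / Z_total = (0 - j9.32) / (69.7 + j0.5234) = -0.001004 - j0.1337 A.
Step 6 — Convert to polar: |I| = 0.1337 A, ∠I = -90.4°.

I = 0.1337∠-90.4° A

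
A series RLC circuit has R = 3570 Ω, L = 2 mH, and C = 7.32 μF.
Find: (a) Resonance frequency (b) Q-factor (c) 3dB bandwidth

Step 1 — Resonance: ω₀ = 1/√(LC) = 1/√(0.002·7.32e-06) = 8265 rad/s.
Step 2 — f₀ = ω₀/(2π) = 1315 Hz.
Step 3 — Series Q: Q = ω₀L/R = 8265·0.002/3570 = 0.00463.
Step 4 — Bandwidth: Δω = ω₀/Q = 1.785e+06 rad/s; BW = Δω/(2π) = 2.841e+05 Hz.

(a) f₀ = 1315 Hz  (b) Q = 0.00463  (c) BW = 2.841e+05 Hz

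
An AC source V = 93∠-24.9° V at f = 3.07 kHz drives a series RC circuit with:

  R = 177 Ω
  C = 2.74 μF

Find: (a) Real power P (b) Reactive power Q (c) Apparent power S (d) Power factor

Step 1 — Angular frequency: ω = 2π·f = 2π·3070 = 1.929e+04 rad/s.
Step 2 — Component impedances:
  R: Z = R = 177 Ω
  C: Z = 1/(jωC) = -j/(ω·C) = 0 - j18.92 Ω
Step 3 — Series combination: Z_total = R + C = 177 - j18.92 Ω = 178∠-6.1° Ω.
Step 4 — Source phasor: V = 93∠-24.9° V = 84.36 - j39.16 V.
Step 5 — Current: I = V / Z = 0.4946 - j0.1684 A = 0.5224∠-18.8° A.
Step 6 — Complex power: S = V·I* = 48.31 - j5.164 VA.
Step 7 — Real power: P = Re(S) = 48.31 W.
Step 8 — Reactive power: Q = Im(S) = -5.164 VAR.
Step 9 — Apparent power: |S| = 48.59 VA.
Step 10 — Power factor: PF = P/|S| = 0.9943 (leading).

(a) P = 48.31 W  (b) Q = -5.164 VAR  (c) S = 48.59 VA  (d) PF = 0.9943 (leading)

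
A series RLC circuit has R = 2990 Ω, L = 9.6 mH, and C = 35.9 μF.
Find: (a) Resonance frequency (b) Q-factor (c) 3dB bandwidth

Step 1 — Resonance condition Im(Z)=0 gives ω₀ = 1/√(LC).
Step 2 — ω₀ = 1/√(0.0096·3.59e-05) = 1703 rad/s.
Step 3 — f₀ = ω₀/(2π) = 271.1 Hz.
Step 4 — Series Q: Q = ω₀L/R = 1703·0.0096/2990 = 0.005469.
Step 5 — 3dB bandwidth: Δω = ω₀/Q = 3.115e+05 rad/s; BW = Δω/(2π) = 4.957e+04 Hz.

(a) f₀ = 271.1 Hz  (b) Q = 0.005469  (c) BW = 4.957e+04 Hz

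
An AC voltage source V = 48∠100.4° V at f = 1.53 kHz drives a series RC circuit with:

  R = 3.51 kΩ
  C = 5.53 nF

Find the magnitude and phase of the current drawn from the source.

Step 1 — Angular frequency: ω = 2π·f = 2π·1530 = 9613 rad/s.
Step 2 — Component impedances:
  R: Z = R = 3510 Ω
  C: Z = 1/(jωC) = -j/(ω·C) = 0 - j1.881e+04 Ω
Step 3 — Series combination: Z_total = R + C = 3510 - j1.881e+04 Ω = 1.914e+04∠-79.4° Ω.
Step 4 — Source phasor: V = 48∠100.4° V = -8.665 + j47.21 V.
Step 5 — Ohm's law: I = V / Z_total = (-8.665 + j47.21) / (3510 - j1.881e+04) = -0.002508 + j7.427e-06 A.
Step 6 — Convert to polar: |I| = 0.002508 A, ∠I = 179.8°.

I = 0.002508∠179.8° A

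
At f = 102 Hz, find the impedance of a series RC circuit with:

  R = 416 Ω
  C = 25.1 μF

Step 1 — Angular frequency: ω = 2π·f = 2π·102 = 640.9 rad/s.
Step 2 — Component impedances:
  R: Z = R = 416 Ω
  C: Z = 1/(jωC) = -j/(ω·C) = 0 - j62.17 Ω
Step 3 — Series combination: Z_total = R + C = 416 - j62.17 Ω = 420.6∠-8.5° Ω.

Z = 416 - j62.17 Ω = 420.6∠-8.5° Ω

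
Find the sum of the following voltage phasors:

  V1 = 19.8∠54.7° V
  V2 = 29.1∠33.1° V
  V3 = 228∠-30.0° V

Step 1 — Convert each phasor to rectangular form:
  V1 = 19.8·(cos(54.7°) + j·sin(54.7°)) = 11.44 + j16.16 V
  V2 = 29.1·(cos(33.1°) + j·sin(33.1°)) = 24.38 + j15.89 V
  V3 = 228·(cos(-30.0°) + j·sin(-30.0°)) = 197.5 - j114 V
Step 2 — Sum components: V_total = 233.3 - j81.95 V.
Step 3 — Convert to polar: |V_total| = 247.2 V, ∠V_total = -19.4°.

V_total = 247.2∠-19.4° V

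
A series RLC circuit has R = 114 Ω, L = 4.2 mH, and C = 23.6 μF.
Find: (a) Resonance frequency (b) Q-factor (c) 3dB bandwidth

Step 1 — Resonance condition Im(Z)=0 gives ω₀ = 1/√(LC).
Step 2 — ω₀ = 1/√(0.0042·2.36e-05) = 3176 rad/s.
Step 3 — f₀ = ω₀/(2π) = 505.5 Hz.
Step 4 — Series Q: Q = ω₀L/R = 3176·0.0042/114 = 0.117.
Step 5 — 3dB bandwidth: Δω = ω₀/Q = 2.714e+04 rad/s; BW = Δω/(2π) = 4320 Hz.

(a) f₀ = 505.5 Hz  (b) Q = 0.117  (c) BW = 4320 Hz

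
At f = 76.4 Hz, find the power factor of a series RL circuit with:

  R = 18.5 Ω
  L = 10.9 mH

Step 1 — Angular frequency: ω = 2π·f = 2π·76.4 = 480 rad/s.
Step 2 — Component impedances:
  R: Z = R = 18.5 Ω
  L: Z = jωL = j·480·0.0109 = 0 + j5.232 Ω
Step 3 — Series combination: Z_total = R + L = 18.5 + j5.232 Ω = 19.23∠15.8° Ω.
Step 4 — Power factor: PF = cos(φ) = Re(Z)/|Z| = 18.5/19.2257 = 0.9623.
Step 5 — Type: Im(Z) = 5.232 ⇒ lagging (phase φ = 15.8°).

PF = 0.9623 (lagging, φ = 15.8°)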